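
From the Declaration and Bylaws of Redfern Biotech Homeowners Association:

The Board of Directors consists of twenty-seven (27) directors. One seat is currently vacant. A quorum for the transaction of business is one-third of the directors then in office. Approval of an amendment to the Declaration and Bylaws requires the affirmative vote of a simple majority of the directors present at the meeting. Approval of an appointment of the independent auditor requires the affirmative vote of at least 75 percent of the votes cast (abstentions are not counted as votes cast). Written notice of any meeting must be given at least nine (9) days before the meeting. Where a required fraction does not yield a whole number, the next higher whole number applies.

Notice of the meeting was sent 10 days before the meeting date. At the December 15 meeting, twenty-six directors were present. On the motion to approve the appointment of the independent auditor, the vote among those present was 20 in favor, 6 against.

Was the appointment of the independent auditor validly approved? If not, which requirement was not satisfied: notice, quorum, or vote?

Notice: 10 days given; 9 required (10 ≥ 9). Satisfied.
Quorum: 26 present; quorum is 9. Satisfied.
Vote: the appointment of the independent auditor requires three-fourths of the votes cast (26). 3/4 of 26 = 19.50, rounded up to 20, so 20 affirmative votes are needed; 20 voted in favor. Satisfied.

Valid — all requirements satisfied.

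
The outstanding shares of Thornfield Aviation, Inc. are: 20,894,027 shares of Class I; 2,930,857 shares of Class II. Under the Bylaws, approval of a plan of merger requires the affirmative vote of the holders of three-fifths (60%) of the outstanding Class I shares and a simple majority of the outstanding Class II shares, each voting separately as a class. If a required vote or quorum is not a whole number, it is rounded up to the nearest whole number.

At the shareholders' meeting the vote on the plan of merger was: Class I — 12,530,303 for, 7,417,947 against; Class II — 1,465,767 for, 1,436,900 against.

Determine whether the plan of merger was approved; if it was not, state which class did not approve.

Not approved — the Class I shares did not give the required vote.

Class I: 3/5 of 20894027 = 12536416.20, rounded up to 12536417; 12,536,417 required, 12,530,303 in favor — not approved.
Class II: a majority of 2930857 is 1465429; 1,465,429 required, 1,465,767 in favor — approved.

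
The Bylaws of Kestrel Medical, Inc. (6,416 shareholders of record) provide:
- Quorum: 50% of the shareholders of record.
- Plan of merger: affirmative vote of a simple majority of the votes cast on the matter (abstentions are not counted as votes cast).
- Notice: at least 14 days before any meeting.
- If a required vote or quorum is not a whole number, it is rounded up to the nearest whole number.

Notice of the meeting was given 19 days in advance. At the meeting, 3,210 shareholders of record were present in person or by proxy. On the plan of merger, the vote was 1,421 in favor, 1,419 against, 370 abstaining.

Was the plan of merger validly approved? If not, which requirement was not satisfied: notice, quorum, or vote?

Valid — all requirements satisfied.

Notice: 19 days given; 14 required. Satisfied.
Quorum: 50% of 6,416 = 3,208; 3,210 present. Satisfied.
Vote: requires a majority of the votes cast (3,210 − 370 abstaining = 2,840); a majority of 2840 is 1421, so 1,421 needed; 1,421 in favor. Satisfied.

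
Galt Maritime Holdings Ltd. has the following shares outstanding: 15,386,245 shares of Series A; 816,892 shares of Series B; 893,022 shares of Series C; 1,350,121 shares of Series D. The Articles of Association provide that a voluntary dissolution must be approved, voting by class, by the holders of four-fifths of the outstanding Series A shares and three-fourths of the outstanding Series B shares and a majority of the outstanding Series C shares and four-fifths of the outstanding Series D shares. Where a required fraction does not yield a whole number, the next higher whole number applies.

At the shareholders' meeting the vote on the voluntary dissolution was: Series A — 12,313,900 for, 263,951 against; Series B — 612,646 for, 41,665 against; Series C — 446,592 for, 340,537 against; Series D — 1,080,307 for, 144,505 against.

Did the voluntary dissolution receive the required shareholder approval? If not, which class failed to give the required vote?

Series A: 4/5 of 15386245 = 12308996; 12,308,996 required, 12,313,900 in favor — approved.
Series B: 3/4 of 816892 = 612669; 612,669 required, 612,646 in favor — not approved.
Series C: a majority of 893022 is 446512; 446,512 required, 446,592 in favor — approved.
Series D: 4/5 of 1350121 = 1080096.80, rounded up to 1080097; 1,080,097 required, 1,080,307 in favor — approved.

Not approved — the Series B shares did not give the required vote.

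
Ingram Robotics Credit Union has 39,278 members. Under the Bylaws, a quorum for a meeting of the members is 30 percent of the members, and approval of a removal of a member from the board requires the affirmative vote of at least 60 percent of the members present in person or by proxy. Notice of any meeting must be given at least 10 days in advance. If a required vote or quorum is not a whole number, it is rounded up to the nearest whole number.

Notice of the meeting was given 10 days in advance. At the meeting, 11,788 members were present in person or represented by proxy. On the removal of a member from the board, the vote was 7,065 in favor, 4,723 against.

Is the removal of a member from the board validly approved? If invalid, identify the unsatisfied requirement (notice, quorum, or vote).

Invalid — vote requirement not satisfied.

Notice: 10 days given; 10 required. Satisfied.
Quorum: 30% of 39,278 = 11,783.40, rounded up to 11,784; 11,788 present. Satisfied.
Vote: requires three-fifths of those present (11,788); 3/5 of 11788 = 7072.80, rounded up to 7073, so 7,073 needed; 7,065 in favor. Not satisfied.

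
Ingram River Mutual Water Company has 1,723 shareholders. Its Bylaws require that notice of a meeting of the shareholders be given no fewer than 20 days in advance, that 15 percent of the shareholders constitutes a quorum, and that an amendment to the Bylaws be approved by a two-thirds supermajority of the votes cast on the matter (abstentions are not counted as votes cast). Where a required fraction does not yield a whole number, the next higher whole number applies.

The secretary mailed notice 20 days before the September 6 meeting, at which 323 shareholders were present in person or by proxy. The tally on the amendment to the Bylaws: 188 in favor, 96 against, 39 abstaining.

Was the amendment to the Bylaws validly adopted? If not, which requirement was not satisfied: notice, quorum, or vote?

Invalid — vote requirement not satisfied.

Notice: 20 days given; 20 required. Satisfied.
Quorum: 15% of 1,723 = 258.45, rounded up to 259; 323 present. Satisfied.
Vote: requires two-thirds of the votes cast (323 − 39 abstaining = 284); 2/3 of 284 = 189.33, rounded up to 190, so 190 needed; 188 in favor. Not satisfied.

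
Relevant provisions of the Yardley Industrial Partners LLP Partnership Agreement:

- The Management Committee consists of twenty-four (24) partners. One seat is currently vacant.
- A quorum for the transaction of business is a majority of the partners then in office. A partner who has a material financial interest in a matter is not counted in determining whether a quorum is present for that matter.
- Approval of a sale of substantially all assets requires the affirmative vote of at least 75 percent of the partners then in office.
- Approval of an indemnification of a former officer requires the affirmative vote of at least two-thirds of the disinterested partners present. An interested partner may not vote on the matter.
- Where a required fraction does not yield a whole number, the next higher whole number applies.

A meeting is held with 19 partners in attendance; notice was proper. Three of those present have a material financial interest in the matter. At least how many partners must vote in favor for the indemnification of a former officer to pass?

The indemnification of a former officer requires two-thirds of the disinterested partners present (19 − 3 = 16).
2/3 of 16 = 10.67, rounded up to 11.

11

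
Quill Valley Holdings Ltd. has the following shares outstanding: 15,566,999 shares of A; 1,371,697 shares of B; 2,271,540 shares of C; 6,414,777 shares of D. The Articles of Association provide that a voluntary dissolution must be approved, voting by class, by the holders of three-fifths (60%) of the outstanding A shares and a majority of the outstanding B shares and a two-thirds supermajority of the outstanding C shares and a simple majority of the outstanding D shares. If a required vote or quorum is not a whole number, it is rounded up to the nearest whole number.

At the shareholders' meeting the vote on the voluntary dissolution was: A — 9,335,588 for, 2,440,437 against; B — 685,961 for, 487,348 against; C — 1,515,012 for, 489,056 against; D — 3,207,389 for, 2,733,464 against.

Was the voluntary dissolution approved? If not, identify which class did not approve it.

Not approved — the A shares did not give the required vote.

A: 3/5 of 15566999 = 9340199.40, rounded up to 9340200; 9,340,200 required, 9,335,588 in favor — not approved.
B: a majority of 1371697 is 685849; 685,849 required, 685,961 in favor — approved.
C: 2/3 of 2271540 = 1514360; 1,514,360 required, 1,515,012 in favor — approved.
D: a majority of 6414777 is 3207389; 3,207,389 required, 3,207,389 in favor — approved.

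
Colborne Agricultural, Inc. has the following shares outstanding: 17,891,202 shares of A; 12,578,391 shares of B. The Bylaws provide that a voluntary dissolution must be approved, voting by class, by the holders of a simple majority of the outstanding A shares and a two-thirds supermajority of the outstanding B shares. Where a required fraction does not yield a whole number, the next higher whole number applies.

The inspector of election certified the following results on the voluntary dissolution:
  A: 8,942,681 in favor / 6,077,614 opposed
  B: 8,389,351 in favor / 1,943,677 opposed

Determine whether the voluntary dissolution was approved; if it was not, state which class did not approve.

A: a majority of 17891202 is 8945602; 8,945,602 required, 8,942,681 in favor — not approved.
B: 2/3 of 12578391 = 8385594; 8,385,594 required, 8,389,351 in favor — approved.

Not approved — the A shares did not give the required vote.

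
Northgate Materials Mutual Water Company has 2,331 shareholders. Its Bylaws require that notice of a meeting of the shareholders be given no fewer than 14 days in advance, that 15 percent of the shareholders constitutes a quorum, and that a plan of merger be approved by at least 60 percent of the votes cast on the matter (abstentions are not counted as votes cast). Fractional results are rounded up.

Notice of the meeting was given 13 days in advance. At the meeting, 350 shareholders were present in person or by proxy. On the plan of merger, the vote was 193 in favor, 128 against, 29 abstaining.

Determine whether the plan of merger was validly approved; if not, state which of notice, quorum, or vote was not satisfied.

Notice: 13 days given; 14 required. Not satisfied.
Quorum: 15% of 2,331 = 349.65, rounded up to 350; 350 present. Satisfied.
Vote: requires three-fifths of the votes cast (350 − 29 abstaining = 321); 3/5 of 321 = 192.60, rounded up to 193, so 193 needed; 193 in favor. Satisfied.

Invalid — notice requirement not satisfied.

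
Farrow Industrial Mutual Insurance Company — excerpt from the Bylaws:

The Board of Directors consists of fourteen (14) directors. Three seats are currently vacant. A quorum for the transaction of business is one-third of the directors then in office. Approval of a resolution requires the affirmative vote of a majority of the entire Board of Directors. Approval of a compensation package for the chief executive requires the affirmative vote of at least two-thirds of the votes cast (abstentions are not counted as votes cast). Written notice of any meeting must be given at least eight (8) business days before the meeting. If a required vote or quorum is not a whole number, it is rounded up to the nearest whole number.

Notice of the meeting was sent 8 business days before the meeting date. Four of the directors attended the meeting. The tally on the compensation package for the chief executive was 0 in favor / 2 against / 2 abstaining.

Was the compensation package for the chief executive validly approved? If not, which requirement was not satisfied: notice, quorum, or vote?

Notice: 8 business days given; 8 required (8 ≥ 8). Satisfied.
Quorum: 4 present; quorum is 4. Satisfied.
Vote: the compensation package for the chief executive requires two-thirds of the votes cast (4 present − 2 abstaining = 2). 2/3 of 2 = 1.33, rounded up to 2, so 2 affirmative votes are needed; 0 voted in favor. Not satisfied.

Invalid — vote requirement not satisfied.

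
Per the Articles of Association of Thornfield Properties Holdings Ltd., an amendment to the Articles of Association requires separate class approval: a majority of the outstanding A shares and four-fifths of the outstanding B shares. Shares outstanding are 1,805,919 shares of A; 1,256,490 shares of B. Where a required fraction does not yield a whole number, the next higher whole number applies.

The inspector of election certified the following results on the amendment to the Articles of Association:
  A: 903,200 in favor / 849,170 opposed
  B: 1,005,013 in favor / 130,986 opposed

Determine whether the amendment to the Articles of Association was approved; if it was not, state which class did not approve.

A: a majority of 1805919 is 902960; 902,960 required, 903,200 in favor — approved.
B: 4/5 of 1256490 = 1005192; 1,005,192 required, 1,005,013 in favor — not approved.

Not approved — the B shares did not give the required vote.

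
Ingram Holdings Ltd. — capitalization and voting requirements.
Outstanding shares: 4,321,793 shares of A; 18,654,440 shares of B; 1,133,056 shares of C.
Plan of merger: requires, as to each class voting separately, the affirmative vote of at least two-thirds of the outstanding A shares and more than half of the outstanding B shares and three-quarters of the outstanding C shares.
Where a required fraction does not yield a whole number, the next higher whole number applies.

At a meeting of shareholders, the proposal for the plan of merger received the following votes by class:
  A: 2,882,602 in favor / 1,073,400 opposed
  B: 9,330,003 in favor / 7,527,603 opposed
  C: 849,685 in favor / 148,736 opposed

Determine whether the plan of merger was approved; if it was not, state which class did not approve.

A: 2/3 of 4321793 = 2881195.33, rounded up to 2881196; 2,881,196 required, 2,882,602 in favor — approved.
B: a majority of 18654440 is 9327221; 9,327,221 required, 9,330,003 in favor — approved.
C: 3/4 of 1133056 = 849792; 849,792 required, 849,685 in favor — not approved.

Not approved — the C shares did not give the required vote.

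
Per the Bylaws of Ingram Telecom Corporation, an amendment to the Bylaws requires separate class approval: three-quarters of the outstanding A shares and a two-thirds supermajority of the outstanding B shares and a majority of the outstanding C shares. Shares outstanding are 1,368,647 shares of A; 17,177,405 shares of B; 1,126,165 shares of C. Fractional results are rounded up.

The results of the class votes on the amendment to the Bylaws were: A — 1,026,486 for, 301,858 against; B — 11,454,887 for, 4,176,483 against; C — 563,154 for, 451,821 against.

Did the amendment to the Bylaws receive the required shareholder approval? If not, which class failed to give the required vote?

A: 3/4 of 1368647 = 1026485.25, rounded up to 1026486; 1,026,486 required, 1,026,486 in favor — approved.
B: 2/3 of 17177405 = 11451603.33, rounded up to 11451604; 11,451,604 required, 11,454,887 in favor — approved.
C: a majority of 1126165 is 563083; 563,083 required, 563,154 in favor — approved.

Approved — every class gave the required vote.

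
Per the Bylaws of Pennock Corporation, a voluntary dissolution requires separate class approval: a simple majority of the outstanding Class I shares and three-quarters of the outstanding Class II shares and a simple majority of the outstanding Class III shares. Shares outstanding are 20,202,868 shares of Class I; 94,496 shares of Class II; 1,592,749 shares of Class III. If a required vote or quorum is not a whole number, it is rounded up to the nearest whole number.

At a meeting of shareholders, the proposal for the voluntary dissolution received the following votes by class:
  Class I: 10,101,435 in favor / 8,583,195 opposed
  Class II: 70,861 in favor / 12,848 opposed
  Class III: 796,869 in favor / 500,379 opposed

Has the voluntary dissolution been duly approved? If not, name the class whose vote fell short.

Class I: a majority of 20202868 is 10101435; 10,101,435 required, 10,101,435 in favor — approved.
Class II: 3/4 of 94496 = 70872; 70,872 required, 70,861 in favor — not approved.
Class III: a majority of 1592749 is 796375; 796,375 required, 796,869 in favor — approved.

Not approved — the Class II shares did not give the required vote.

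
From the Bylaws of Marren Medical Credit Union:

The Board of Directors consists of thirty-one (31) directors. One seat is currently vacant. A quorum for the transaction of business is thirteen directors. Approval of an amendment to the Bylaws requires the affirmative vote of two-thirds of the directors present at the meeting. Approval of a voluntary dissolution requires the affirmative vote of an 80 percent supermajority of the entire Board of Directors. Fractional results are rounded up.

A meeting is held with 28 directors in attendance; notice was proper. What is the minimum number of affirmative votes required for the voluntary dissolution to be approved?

The voluntary dissolution requires four-fifths of the entire Board of Directors (31).
4/5 of 31 = 24.80, rounded up to 25.

25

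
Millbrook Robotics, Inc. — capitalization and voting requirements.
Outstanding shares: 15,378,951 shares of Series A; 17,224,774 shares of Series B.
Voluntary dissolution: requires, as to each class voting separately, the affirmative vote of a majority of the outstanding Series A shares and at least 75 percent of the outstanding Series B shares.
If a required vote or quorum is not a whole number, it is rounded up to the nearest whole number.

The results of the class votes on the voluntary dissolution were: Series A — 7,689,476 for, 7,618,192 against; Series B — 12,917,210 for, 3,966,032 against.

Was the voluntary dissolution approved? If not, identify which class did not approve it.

Series A: a majority of 15378951 is 7689476; 7,689,476 required, 7,689,476 in favor — approved.
Series B: 3/4 of 17224774 = 12918580.50, rounded up to 12918581; 12,918,581 required, 12,917,210 in favor — not approved.

Not approved — the Series B shares did not give the required vote.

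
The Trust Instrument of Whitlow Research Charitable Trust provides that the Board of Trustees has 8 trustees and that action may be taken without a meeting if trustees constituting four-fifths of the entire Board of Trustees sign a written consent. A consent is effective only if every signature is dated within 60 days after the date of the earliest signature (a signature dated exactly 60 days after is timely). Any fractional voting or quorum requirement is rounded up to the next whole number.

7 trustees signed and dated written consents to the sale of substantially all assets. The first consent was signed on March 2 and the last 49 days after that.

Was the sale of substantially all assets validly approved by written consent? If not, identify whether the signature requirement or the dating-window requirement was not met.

Signatures required: four-fifths of 8 — 4/5 of 8 = 6.40, rounded up to 7, so 7 needed; 7 signed. Sufficient.
Dating window: the latest signature is 49 days after the earliest; the limit is 60 days. Within the window.

Effective — both the signature and dating-window requirements are satisfied.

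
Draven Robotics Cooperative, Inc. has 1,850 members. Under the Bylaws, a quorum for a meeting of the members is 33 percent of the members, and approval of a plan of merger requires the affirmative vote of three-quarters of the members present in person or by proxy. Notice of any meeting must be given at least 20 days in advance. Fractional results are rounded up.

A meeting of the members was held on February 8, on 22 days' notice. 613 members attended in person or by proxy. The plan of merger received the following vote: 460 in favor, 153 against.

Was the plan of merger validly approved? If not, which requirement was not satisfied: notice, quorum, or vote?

Notice: 22 days given; 20 required. Satisfied.
Quorum: 33% of 1,850 = 610.50, rounded up to 611; 613 present. Satisfied.
Vote: requires three-fourths of those present (613); 3/4 of 613 = 459.75, rounded up to 460, so 460 needed; 460 in favor. Satisfied.

Valid — all requirements satisfied.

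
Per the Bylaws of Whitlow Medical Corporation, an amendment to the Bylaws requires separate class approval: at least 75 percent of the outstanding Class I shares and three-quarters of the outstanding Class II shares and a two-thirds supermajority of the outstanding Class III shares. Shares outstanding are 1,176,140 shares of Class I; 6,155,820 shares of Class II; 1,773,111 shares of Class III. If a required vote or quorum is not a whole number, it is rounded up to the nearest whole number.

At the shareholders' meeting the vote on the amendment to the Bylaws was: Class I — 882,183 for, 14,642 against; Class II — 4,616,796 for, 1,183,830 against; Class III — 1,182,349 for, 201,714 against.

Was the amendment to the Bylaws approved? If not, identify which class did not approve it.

Not approved — the Class II shares did not give the required vote.

Class I: 3/4 of 1176140 = 882105; 882,105 required, 882,183 in favor — approved.
Class II: 3/4 of 6155820 = 4616865; 4,616,865 required, 4,616,796 in favor — not approved.
Class III: 2/3 of 1773111 = 1182074; 1,182,074 required, 1,182,349 in favor — approved.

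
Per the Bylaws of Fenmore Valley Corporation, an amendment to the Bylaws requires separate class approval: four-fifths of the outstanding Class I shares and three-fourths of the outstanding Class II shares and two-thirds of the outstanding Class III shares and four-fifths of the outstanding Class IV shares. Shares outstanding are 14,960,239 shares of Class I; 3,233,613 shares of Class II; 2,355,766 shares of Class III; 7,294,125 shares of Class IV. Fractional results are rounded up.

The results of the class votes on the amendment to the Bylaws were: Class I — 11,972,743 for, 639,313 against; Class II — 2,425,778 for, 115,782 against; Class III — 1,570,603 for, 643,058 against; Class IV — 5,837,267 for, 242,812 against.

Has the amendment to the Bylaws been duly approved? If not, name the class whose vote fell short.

Approved — every class gave the required vote.

Class I: 4/5 of 14960239 = 11968191.20, rounded up to 11968192; 11,968,192 required, 11,972,743 in favor — approved.
Class II: 3/4 of 3233613 = 2425209.75, rounded up to 2425210; 2,425,210 required, 2,425,778 in favor — approved.
Class III: 2/3 of 2355766 = 1570510.67, rounded up to 1570511; 1,570,511 required, 1,570,603 in favor — approved.
Class IV: 4/5 of 7294125 = 5835300; 5,835,300 required, 5,837,267 in favor — approved.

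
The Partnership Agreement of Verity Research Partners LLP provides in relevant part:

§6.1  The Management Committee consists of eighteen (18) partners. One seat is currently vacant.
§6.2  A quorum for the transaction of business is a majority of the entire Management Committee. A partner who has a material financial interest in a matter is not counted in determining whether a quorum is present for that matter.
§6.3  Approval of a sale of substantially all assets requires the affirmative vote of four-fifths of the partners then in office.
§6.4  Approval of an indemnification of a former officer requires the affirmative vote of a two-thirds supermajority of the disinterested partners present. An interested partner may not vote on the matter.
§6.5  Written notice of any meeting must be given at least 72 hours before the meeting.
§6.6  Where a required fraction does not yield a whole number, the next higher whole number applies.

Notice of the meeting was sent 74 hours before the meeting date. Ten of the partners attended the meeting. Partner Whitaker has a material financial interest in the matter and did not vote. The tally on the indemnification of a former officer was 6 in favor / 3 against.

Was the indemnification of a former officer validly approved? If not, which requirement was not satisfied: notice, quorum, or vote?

Invalid — quorum requirement not satisfied.

Notice: 74 hours given; 72 required (74 ≥ 72). Satisfied.
Quorum: 10 present, but the 1 interested partner does not count, leaving 9. Quorum is 10. Not satisfied.
Vote: the indemnification of a former officer requires two-thirds of the disinterested partners present (10 − 1 = 9). 2/3 of 9 = 6, so 6 affirmative votes are needed; 6 voted in favor. Satisfied. (Moot — without a quorum no business can be validly transacted.)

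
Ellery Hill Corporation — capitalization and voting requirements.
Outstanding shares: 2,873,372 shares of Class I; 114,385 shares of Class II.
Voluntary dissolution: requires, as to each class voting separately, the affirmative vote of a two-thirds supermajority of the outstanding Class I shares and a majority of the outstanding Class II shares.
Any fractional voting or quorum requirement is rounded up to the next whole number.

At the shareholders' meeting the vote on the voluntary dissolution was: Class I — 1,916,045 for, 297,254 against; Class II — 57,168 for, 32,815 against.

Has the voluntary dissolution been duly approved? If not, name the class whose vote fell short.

Class I: 2/3 of 2873372 = 1915581.33, rounded up to 1915582; 1,915,582 required, 1,916,045 in favor — approved.
Class II: a majority of 114385 is 57193; 57,193 required, 57,168 in favor — not approved.

Not approved — the Class II shares did not give the required vote.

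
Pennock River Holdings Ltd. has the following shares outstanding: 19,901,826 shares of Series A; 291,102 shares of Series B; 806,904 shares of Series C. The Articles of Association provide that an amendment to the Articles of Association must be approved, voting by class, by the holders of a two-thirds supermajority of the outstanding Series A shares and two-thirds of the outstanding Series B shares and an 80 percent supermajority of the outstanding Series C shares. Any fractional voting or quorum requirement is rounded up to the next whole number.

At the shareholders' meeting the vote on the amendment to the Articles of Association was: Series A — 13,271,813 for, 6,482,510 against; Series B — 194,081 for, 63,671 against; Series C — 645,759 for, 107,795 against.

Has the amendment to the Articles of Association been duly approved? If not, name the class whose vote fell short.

Series A: 2/3 of 19901826 = 13267884; 13,267,884 required, 13,271,813 in favor — approved.
Series B: 2/3 of 291102 = 194068; 194,068 required, 194,081 in favor — approved.
Series C: 4/5 of 806904 = 645523.20, rounded up to 645524; 645,524 required, 645,759 in favor — approved.

Approved — every class gave the required vote.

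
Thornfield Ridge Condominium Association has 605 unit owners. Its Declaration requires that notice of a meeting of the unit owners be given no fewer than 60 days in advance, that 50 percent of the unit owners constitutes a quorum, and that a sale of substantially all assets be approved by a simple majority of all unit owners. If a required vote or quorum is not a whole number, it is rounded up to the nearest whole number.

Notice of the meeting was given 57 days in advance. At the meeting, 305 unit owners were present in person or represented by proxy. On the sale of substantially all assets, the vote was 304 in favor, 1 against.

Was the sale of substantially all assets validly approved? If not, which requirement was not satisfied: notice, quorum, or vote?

Invalid — notice requirement not satisfied.

Notice: 57 days given; 60 required. Not satisfied.
Quorum: 50% of 605 = 302.50, rounded up to 303; 305 present. Satisfied.
Vote: requires a majority of all unit owners (605); a majority of 605 is 303, so 303 needed; 304 in favor. Satisfied.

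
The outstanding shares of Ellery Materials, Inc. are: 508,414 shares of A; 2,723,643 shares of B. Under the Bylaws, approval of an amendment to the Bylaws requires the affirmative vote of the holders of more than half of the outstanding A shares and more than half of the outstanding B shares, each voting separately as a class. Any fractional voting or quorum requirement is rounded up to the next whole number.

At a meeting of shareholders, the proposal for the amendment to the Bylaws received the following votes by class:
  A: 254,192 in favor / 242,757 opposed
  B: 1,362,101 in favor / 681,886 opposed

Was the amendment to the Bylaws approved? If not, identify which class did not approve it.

Not approved — the A shares did not give the required vote.

A: a majority of 508414 is 254208; 254,208 required, 254,192 in favor — not approved.
B: a majority of 2723643 is 1361822; 1,361,822 required, 1,362,101 in favor — approved.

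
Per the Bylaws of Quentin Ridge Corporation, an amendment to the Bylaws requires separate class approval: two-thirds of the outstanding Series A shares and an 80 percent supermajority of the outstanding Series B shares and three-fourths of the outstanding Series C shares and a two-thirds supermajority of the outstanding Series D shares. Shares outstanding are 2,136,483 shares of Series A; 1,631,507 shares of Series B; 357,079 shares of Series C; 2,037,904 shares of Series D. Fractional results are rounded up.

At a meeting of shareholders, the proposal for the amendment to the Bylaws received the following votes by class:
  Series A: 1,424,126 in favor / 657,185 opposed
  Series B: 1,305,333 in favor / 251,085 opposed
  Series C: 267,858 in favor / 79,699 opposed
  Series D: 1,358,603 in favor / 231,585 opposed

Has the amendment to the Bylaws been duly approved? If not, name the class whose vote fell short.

Not approved — the Series A shares did not give the required vote.

Series A: 2/3 of 2136483 = 1424322; 1,424,322 required, 1,424,126 in favor — not approved.
Series B: 4/5 of 1631507 = 1305205.60, rounded up to 1305206; 1,305,206 required, 1,305,333 in favor — approved.
Series C: 3/4 of 357079 = 267809.25, rounded up to 267810; 267,810 required, 267,858 in favor — approved.
Series D: 2/3 of 2037904 = 1358602.67, rounded up to 1358603; 1,358,603 required, 1,358,603 in favor — approved.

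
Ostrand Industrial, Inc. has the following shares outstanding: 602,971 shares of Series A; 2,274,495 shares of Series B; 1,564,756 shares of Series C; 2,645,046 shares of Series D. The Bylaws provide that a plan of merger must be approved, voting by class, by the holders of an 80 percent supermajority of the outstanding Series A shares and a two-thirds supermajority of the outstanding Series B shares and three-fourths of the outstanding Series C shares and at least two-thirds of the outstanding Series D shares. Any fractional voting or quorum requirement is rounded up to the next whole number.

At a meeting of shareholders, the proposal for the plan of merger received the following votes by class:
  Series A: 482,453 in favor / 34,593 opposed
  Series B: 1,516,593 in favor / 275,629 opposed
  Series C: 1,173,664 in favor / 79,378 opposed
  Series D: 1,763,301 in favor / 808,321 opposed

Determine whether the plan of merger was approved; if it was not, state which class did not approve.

Series A: 4/5 of 602971 = 482376.80, rounded up to 482377; 482,377 required, 482,453 in favor — approved.
Series B: 2/3 of 2274495 = 1516330; 1,516,330 required, 1,516,593 in favor — approved.
Series C: 3/4 of 1564756 = 1173567; 1,173,567 required, 1,173,664 in favor — approved.
Series D: 2/3 of 2645046 = 1763364; 1,763,364 required, 1,763,301 in favor — not approved.

Not approved — the Series D shares did not give the required vote.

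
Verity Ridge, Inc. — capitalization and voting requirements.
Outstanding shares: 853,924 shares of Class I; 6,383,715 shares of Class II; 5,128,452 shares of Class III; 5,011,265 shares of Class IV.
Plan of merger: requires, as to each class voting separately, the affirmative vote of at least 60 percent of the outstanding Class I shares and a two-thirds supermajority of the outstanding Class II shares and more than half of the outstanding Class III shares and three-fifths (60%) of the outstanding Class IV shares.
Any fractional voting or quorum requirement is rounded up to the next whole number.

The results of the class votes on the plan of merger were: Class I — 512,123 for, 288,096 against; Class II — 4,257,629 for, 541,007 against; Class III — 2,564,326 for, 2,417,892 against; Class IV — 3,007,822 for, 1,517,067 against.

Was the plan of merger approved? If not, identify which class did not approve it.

Not approved — the Class I shares did not give the required vote.

Class I: 3/5 of 853924 = 512354.40, rounded up to 512355; 512,355 required, 512,123 in favor — not approved.
Class II: 2/3 of 6383715 = 4255810; 4,255,810 required, 4,257,629 in favor — approved.
Class III: a majority of 5128452 is 2564227; 2,564,227 required, 2,564,326 in favor — approved.
Class IV: 3/5 of 5011265 = 3006759; 3,006,759 required, 3,007,822 in favor — approved.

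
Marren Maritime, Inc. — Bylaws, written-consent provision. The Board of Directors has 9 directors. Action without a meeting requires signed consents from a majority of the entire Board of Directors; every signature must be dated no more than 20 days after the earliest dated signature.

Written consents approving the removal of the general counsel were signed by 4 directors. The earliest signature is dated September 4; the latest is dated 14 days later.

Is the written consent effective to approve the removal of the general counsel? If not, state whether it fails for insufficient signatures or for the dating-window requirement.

Signatures required: a majority of 9 — a majority of 9 is 5, so 5 needed; 4 signed. Insufficient.
Dating window: the latest signature is 14 days after the earliest; the limit is 20 days. Within the window.

Not effective — insufficient signatures.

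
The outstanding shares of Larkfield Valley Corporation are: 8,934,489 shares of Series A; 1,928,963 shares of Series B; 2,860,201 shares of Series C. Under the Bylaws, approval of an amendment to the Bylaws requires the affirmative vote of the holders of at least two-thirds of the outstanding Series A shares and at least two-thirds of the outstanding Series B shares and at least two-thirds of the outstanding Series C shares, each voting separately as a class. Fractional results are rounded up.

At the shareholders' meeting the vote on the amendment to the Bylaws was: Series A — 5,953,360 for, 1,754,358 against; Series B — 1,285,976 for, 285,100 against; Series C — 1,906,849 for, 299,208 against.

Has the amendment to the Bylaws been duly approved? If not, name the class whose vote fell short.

Series A: 2/3 of 8934489 = 5956326; 5,956,326 required, 5,953,360 in favor — not approved.
Series B: 2/3 of 1928963 = 1285975.33, rounded up to 1285976; 1,285,976 required, 1,285,976 in favor — approved.
Series C: 2/3 of 2860201 = 1906800.67, rounded up to 1906801; 1,906,801 required, 1,906,849 in favor — approved.

Not approved — the Series A shares did not give the required vote.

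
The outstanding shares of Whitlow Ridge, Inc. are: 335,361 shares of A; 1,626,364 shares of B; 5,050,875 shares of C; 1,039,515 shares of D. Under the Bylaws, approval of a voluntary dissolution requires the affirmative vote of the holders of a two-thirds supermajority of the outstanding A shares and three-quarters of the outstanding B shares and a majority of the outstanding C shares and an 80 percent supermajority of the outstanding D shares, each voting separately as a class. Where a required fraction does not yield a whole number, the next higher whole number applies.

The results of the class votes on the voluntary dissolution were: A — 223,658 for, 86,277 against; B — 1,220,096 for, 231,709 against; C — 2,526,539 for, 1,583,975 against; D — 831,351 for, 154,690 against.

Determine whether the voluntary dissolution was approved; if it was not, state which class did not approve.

A: 2/3 of 335361 = 223574; 223,574 required, 223,658 in favor — approved.
B: 3/4 of 1626364 = 1219773; 1,219,773 required, 1,220,096 in favor — approved.
C: a majority of 5050875 is 2525438; 2,525,438 required, 2,526,539 in favor — approved.
D: 4/5 of 1039515 = 831612; 831,612 required, 831,351 in favor — not approved.

Not approved — the D shares did not give the required vote.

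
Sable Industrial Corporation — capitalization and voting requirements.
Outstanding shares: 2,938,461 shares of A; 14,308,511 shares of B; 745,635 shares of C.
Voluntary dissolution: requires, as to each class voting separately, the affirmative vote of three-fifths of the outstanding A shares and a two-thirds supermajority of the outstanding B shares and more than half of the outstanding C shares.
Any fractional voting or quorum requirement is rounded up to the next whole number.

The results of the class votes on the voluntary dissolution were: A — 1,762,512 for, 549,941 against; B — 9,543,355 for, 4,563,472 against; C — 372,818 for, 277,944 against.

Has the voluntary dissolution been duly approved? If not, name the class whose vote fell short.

Not approved — the A shares did not give the required vote.

A: 3/5 of 2938461 = 1763076.60, rounded up to 1763077; 1,763,077 required, 1,762,512 in favor — not approved.
B: 2/3 of 14308511 = 9539007.33, rounded up to 9539008; 9,539,008 required, 9,543,355 in favor — approved.
C: a majority of 745635 is 372818; 372,818 required, 372,818 in favor — approved.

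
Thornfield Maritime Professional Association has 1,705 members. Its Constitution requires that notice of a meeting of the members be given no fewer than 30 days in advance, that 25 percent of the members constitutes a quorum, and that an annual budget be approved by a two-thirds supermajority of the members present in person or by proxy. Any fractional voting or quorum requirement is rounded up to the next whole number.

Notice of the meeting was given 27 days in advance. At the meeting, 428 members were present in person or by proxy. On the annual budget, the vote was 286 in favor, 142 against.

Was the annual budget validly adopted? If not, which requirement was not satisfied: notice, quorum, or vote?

Notice: 27 days given; 30 required. Not satisfied.
Quorum: 25% of 1,705 = 426.25, rounded up to 427; 428 present. Satisfied.
Vote: requires two-thirds of those present (428); 2/3 of 428 = 285.33, rounded up to 286, so 286 needed; 286 in favor. Satisfied.

Invalid — notice requirement not satisfied.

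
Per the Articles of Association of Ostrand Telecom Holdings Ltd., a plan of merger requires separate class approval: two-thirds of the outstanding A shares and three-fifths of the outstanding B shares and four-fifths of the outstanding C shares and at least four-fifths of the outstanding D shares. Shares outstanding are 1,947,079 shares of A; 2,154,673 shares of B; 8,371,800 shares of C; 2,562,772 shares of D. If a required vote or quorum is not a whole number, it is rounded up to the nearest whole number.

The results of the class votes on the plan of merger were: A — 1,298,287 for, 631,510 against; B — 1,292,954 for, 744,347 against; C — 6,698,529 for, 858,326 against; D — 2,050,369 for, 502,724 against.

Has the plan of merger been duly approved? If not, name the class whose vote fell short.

A: 2/3 of 1947079 = 1298052.67, rounded up to 1298053; 1,298,053 required, 1,298,287 in favor — approved.
B: 3/5 of 2154673 = 1292803.80, rounded up to 1292804; 1,292,804 required, 1,292,954 in favor — approved.
C: 4/5 of 8371800 = 6697440; 6,697,440 required, 6,698,529 in favor — approved.
D: 4/5 of 2562772 = 2050217.60, rounded up to 2050218; 2,050,218 required, 2,050,369 in favor — approved.

Approved — every class gave the required vote.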